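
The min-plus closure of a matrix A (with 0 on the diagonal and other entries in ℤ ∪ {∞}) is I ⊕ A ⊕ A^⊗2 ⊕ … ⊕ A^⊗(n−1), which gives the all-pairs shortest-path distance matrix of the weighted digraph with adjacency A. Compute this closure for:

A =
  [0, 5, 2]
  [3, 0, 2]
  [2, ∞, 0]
Closure =
  [0, 5, 2]
  [3, 0, 2]
  [2, 7, 0]

This is the Floyd-Warshall all-pairs shortest-path computation. For each intermediate vertex k = 0, 1, …, 2, update dist[i][j] ← min(dist[i][j], dist[i][k] + dist[k][j]). The final matrix gives, for each (i, j), the minimum total weight of any directed path from i to j (possibly empty when i = j).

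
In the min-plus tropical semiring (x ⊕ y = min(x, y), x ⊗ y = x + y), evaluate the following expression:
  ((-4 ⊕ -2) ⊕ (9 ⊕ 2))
((-4 ⊕ -2) ⊕ (9 ⊕ 2)) = -4

Expand innermost to outermost. Recall ⊕ takes the minimum of its arguments and ⊗ takes their sum. Working out the expression ((-4 ⊕ -2) ⊕ (9 ⊕ 2)) gives -4.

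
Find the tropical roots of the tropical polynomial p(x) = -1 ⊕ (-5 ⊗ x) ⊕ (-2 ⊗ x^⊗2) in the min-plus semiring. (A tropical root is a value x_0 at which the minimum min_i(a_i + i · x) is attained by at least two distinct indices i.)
Roots: {-3, 4}

Each tropical root is a break point of the lower envelope of the lines y = a_i + i · x (there are 3 lines, with slopes 0, 1, ..., 2). Only the lines that attain the minimum somewhere contribute to roots; other lines are dominated. Here the surviving (envelope) indices are i = 2, i = 1, i = 0.
Intersections between consecutive envelope lines give the roots: for adjacent envelope indices i < j the intersection is x = (a_i − a_j) / (j − i). Reading off the sorted break points: {-3, 4}.
Verification: at each break x_0, at least two indices attain the minimum of min_i(a_i + i · x_0).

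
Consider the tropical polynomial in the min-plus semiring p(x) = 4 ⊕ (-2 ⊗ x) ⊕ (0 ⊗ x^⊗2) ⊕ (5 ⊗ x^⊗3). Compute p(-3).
p(-3) = -6

A tropical monomial a ⊗ x^⊗i evaluates to a + i · x. Evaluating each term at x = -3:
  Term 0 contributes 4 + 0 · -3 = 4
  Term 1 contributes -2 + 1 · -3 = -5
  Term 2 contributes 0 + 2 · -3 = -6
  Term 3 contributes 5 + 3 · -3 = -4
p(-3) = ⊕ of these = min[4, -5, -6, -4] = -6.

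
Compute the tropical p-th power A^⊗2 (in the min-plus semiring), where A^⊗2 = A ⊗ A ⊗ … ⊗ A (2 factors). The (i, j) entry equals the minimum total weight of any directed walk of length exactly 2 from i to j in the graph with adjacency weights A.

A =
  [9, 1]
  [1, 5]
A^⊗2 =
  [2, 6]
  [6, 2]

Each entry (A^⊗2)_ij equals the minimum over all length-2 walks i = v_0 → v_1 → … → v_2 = j of Σ_t A[v_t][v_{t+1}]. For example, for (i, j) = (0, 1) we minimise over 2 possible intermediate vertex sequences; the minimum is 6, attained along the walk 0 → 1 → 1.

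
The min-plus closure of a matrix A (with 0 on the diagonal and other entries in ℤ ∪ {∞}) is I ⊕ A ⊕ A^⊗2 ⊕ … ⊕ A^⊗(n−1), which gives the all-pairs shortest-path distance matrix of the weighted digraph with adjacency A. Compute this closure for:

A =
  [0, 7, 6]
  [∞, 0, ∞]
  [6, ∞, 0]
Closure =
  [0, 7, 6]
  [∞, 0, ∞]
  [6, 13, 0]

This is the Floyd-Warshall all-pairs shortest-path computation. For each intermediate vertex k = 0, 1, …, 2, update dist[i][j] ← min(dist[i][j], dist[i][k] + dist[k][j]). The final matrix gives, for each (i, j), the minimum total weight of any directed path from i to j (possibly empty when i = j).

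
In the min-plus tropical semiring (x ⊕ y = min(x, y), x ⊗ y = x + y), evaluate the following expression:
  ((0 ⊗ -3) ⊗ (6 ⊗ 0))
((0 ⊗ -3) ⊗ (6 ⊗ 0)) = 3

Expand innermost to outermost. Recall ⊕ takes the minimum of its arguments and ⊗ takes their sum. Working out the expression ((0 ⊗ -3) ⊗ (6 ⊗ 0)) gives 3.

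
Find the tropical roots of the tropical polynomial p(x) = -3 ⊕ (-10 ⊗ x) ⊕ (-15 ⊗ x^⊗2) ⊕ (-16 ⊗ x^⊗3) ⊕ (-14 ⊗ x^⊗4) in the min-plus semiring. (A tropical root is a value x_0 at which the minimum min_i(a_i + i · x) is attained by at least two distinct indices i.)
Roots: {-2, 1, 5, 7}

Each tropical root is a break point of the lower envelope of the lines y = a_i + i · x (there are 5 lines, with slopes 0, 1, ..., 4). Only the lines that attain the minimum somewhere contribute to roots; other lines are dominated. Here the surviving (envelope) indices are i = 4, i = 3, i = 2, i = 1, i = 0.
Intersections between consecutive envelope lines give the roots: for adjacent envelope indices i < j the intersection is x = (a_i − a_j) / (j − i). Reading off the sorted break points: {-2, 1, 5, 7}.
Verification: at each break x_0, at least two indices attain the minimum of min_i(a_i + i · x_0).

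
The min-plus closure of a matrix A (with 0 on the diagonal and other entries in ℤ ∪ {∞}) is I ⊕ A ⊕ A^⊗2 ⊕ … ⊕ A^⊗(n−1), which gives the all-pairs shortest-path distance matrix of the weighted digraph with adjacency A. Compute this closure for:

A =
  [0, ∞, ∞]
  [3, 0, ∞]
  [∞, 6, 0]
Closure =
  [0, ∞, ∞]
  [3, 0, ∞]
  [9, 6, 0]

This is the Floyd-Warshall all-pairs shortest-path computation. For each intermediate vertex k = 0, 1, …, 2, update dist[i][j] ← min(dist[i][j], dist[i][k] + dist[k][j]). The final matrix gives, for each (i, j), the minimum total weight of any directed path from i to j (possibly empty when i = j).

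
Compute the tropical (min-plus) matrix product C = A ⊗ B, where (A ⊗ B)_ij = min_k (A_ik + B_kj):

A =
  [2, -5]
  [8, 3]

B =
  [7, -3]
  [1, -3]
A ⊗ B =
  [-4, -8]
  [4, 0]

Apply the min-plus product entry-by-entry:
  C[0][0] = min over k of (A[0][0] + B[0][0] = 2 + 7 = 9, A[0][1] + B[1][0] = -5 + 1 = -4) = -4 (attained at k = 1)
  C[0][1] = min over k of (A[0][0] + B[0][1] = 2 + -3 = -1, A[0][1] + B[1][1] = -5 + -3 = -8) = -8 (attained at k = 1)
  C[1][0] = min over k of (A[1][0] + B[0][0] = 8 + 7 = 15, A[1][1] + B[1][0] = 3 + 1 = 4) = 4 (attained at k = 1)
  C[1][1] = min over k of (A[1][0] + B[0][1] = 8 + -3 = 5, A[1][1] + B[1][1] = 3 + -3 = 0) = 0 (attained at k = 1)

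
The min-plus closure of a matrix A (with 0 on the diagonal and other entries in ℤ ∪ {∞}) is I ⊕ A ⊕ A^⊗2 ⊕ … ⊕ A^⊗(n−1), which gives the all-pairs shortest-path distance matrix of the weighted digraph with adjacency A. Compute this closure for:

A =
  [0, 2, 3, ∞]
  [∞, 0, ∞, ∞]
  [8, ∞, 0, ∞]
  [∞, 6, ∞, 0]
Closure =
  [0, 2, 3, ∞]
  [∞, 0, ∞, ∞]
  [8, 10, 0, ∞]
  [∞, 6, ∞, 0]

This is the Floyd-Warshall all-pairs shortest-path computation. For each intermediate vertex k = 0, 1, …, 3, update dist[i][j] ← min(dist[i][j], dist[i][k] + dist[k][j]). The final matrix gives, for each (i, j), the minimum total weight of any directed path from i to j (possibly empty when i = j).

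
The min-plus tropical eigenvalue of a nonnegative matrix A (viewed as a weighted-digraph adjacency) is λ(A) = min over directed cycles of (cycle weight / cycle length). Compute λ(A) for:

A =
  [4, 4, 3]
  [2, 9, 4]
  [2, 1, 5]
λ(A) = 2

Enumerate directed cycles and compute their means (weight / length). Sample:
  cycle 0 → 0: weight = 4, length = 1, mean = 4/1 ≈ 4.000
  cycle 1 → 1: weight = 9, length = 1, mean = 9/1 ≈ 9.000
  cycle 2 → 2: weight = 5, length = 1, mean = 5/1 ≈ 5.000
  cycle 0 → 1 → 0: weight = 6, length = 2, mean = 6/2 ≈ 3.000
  cycle 0 → 2 → 0: weight = 5, length = 2, mean = 5/2 ≈ 2.500
  cycle 1 → 0 → 1: weight = 6, length = 2, mean = 6/2 ≈ 3.000
Minimum mean = 2.000, attained e.g. along the cycle 0 → 2 → 1 → 0 with weight 6 and length 3. So λ(A) = 6/3 = 2.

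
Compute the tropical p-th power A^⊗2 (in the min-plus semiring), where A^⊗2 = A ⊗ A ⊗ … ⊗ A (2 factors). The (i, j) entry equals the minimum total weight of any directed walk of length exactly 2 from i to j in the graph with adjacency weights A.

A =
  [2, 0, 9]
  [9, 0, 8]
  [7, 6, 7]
A^⊗2 =
  [4, 0, 8]
  [9, 0, 8]
  [9, 6, 14]

Each entry (A^⊗2)_ij equals the minimum over all length-2 walks i = v_0 → v_1 → … → v_2 = j of Σ_t A[v_t][v_{t+1}]. For example, for (i, j) = (0, 2) we minimise over 3 possible intermediate vertex sequences; the minimum is 8, attained along the walk 0 → 1 → 2.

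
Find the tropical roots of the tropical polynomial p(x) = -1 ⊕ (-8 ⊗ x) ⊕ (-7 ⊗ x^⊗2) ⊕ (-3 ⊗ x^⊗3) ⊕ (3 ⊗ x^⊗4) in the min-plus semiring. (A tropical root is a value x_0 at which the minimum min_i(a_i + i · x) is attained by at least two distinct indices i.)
Roots: {-6, -4, -1, 7}

Each tropical root is a break point of the lower envelope of the lines y = a_i + i · x (there are 5 lines, with slopes 0, 1, ..., 4). Only the lines that attain the minimum somewhere contribute to roots; other lines are dominated. Here the surviving (envelope) indices are i = 4, i = 3, i = 2, i = 1, i = 0.
Intersections between consecutive envelope lines give the roots: for adjacent envelope indices i < j the intersection is x = (a_i − a_j) / (j − i). Reading off the sorted break points: {-6, -4, -1, 7}.
Verification: at each break x_0, at least two indices attain the minimum of min_i(a_i + i · x_0).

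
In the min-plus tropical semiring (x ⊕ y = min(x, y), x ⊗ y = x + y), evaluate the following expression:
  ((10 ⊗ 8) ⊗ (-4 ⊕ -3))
((10 ⊗ 8) ⊗ (-4 ⊕ -3)) = 14

Expand innermost to outermost. Recall ⊕ takes the minimum of its arguments and ⊗ takes their sum. Working out the expression ((10 ⊗ 8) ⊗ (-4 ⊕ -3)) gives 14.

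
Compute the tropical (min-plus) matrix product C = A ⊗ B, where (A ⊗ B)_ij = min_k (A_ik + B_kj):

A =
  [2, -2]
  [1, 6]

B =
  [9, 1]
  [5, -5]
A ⊗ B =
  [3, -7]
  [10, 1]

Apply the min-plus product entry-by-entry:
  C[0][0] = min over k of (A[0][0] + B[0][0] = 2 + 9 = 11, A[0][1] + B[1][0] = -2 + 5 = 3) = 3 (attained at k = 1)
  C[0][1] = min over k of (A[0][0] + B[0][1] = 2 + 1 = 3, A[0][1] + B[1][1] = -2 + -5 = -7) = -7 (attained at k = 1)
  C[1][0] = min over k of (A[1][0] + B[0][0] = 1 + 9 = 10, A[1][1] + B[1][0] = 6 + 5 = 11) = 10 (attained at k = 0)
  C[1][1] = min over k of (A[1][0] + B[0][1] = 1 + 1 = 2, A[1][1] + B[1][1] = 6 + -5 = 1) = 1 (attained at k = 1)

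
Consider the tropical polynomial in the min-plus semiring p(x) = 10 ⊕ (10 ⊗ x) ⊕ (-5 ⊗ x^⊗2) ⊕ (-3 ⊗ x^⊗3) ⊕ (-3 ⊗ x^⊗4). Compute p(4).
p(4) = 3

A tropical monomial a ⊗ x^⊗i evaluates to a + i · x. Evaluating each term at x = 4:
  Term 0 contributes 10 + 0 · 4 = 10
  Term 1 contributes 10 + 1 · 4 = 14
  Term 2 contributes -5 + 2 · 4 = 3
  Term 3 contributes -3 + 3 · 4 = 9
  Term 4 contributes -3 + 4 · 4 = 13
p(4) = ⊕ of these = min[10, 14, 3, 9, 13] = 3.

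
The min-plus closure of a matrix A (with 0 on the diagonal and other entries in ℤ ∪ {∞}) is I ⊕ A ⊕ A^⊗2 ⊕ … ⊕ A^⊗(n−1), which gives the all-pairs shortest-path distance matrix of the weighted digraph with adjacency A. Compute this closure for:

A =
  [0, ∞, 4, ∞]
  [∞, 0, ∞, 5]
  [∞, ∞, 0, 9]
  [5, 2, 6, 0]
Closure =
  [0, 15, 4, 13]
  [10, 0, 11, 5]
  [14, 11, 0, 9]
  [5, 2, 6, 0]

This is the Floyd-Warshall all-pairs shortest-path computation. For each intermediate vertex k = 0, 1, …, 3, update dist[i][j] ← min(dist[i][j], dist[i][k] + dist[k][j]). The final matrix gives, for each (i, j), the minimum total weight of any directed path from i to j (possibly empty when i = j).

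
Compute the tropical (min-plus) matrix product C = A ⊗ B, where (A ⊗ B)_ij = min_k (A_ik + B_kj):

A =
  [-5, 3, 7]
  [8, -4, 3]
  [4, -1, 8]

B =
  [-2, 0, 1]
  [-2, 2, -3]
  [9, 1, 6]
A ⊗ B =
  [-7, -5, -4]
  [-6, -2, -7]
  [-3, 1, -4]

Apply the min-plus product entry-by-entry:
  C[0][0] = min over k of (A[0][0] + B[0][0] = -5 + -2 = -7, A[0][1] + B[1][0] = 3 + -2 = 1, A[0][2] + B[2][0] = 7 + 9 = 16) = -7 (attained at k = 0)
  C[0][1] = min over k of (A[0][0] + B[0][1] = -5 + 0 = -5, A[0][1] + B[1][1] = 3 + 2 = 5, A[0][2] + B[2][1] = 7 + 1 = 8) = -5 (attained at k = 0)
  C[0][2] = min over k of (A[0][0] + B[0][2] = -5 + 1 = -4, A[0][1] + B[1][2] = 3 + -3 = 0, A[0][2] + B[2][2] = 7 + 6 = 13) = -4 (attained at k = 0)
  C[1][0] = min over k of (A[1][0] + B[0][0] = 8 + -2 = 6, A[1][1] + B[1][0] = -4 + -2 = -6, A[1][2] + B[2][0] = 3 + 9 = 12) = -6 (attained at k = 1)
  C[1][1] = min over k of (A[1][0] + B[0][1] = 8 + 0 = 8, A[1][1] + B[1][1] = -4 + 2 = -2, A[1][2] + B[2][1] = 3 + 1 = 4) = -2 (attained at k = 1)
  C[1][2] = min over k of (A[1][0] + B[0][2] = 8 + 1 = 9, A[1][1] + B[1][2] = -4 + -3 = -7, A[1][2] + B[2][2] = 3 + 6 = 9) = -7 (attained at k = 1)
  C[2][0] = min over k of (A[2][0] + B[0][0] = 4 + -2 = 2, A[2][1] + B[1][0] = -1 + -2 = -3, A[2][2] + B[2][0] = 8 + 9 = 17) = -3 (attained at k = 1)
  C[2][1] = min over k of (A[2][0] + B[0][1] = 4 + 0 = 4, A[2][1] + B[1][1] = -1 + 2 = 1, A[2][2] + B[2][1] = 8 + 1 = 9) = 1 (attained at k = 1)
  C[2][2] = min over k of (A[2][0] + B[0][2] = 4 + 1 = 5, A[2][1] + B[1][2] = -1 + -3 = -4, A[2][2] + B[2][2] = 8 + 6 = 14) = -4 (attained at k = 1)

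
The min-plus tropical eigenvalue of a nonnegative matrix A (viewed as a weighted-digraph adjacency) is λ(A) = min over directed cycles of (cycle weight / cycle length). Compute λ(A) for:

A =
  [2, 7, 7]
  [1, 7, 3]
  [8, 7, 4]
λ(A) = 2

Enumerate directed cycles and compute their means (weight / length). Sample:
  cycle 0 → 0: weight = 2, length = 1, mean = 2/1 ≈ 2.000
  cycle 1 → 1: weight = 7, length = 1, mean = 7/1 ≈ 7.000
  cycle 2 → 2: weight = 4, length = 1, mean = 4/1 ≈ 4.000
  cycle 0 → 1 → 0: weight = 8, length = 2, mean = 8/2 ≈ 4.000
  cycle 0 → 2 → 0: weight = 15, length = 2, mean = 15/2 ≈ 7.500
  cycle 1 → 0 → 1: weight = 8, length = 2, mean = 8/2 ≈ 4.000
Minimum mean = 2.000, attained e.g. along the cycle 0 → 0 with weight 2 and length 1. So λ(A) = 2/1 = 2.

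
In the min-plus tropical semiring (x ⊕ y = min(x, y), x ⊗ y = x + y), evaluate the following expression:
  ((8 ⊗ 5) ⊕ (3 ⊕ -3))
((8 ⊗ 5) ⊕ (3 ⊕ -3)) = -3

Expand innermost to outermost. Recall ⊕ takes the minimum of its arguments and ⊗ takes their sum. Working out the expression ((8 ⊗ 5) ⊕ (3 ⊕ -3)) gives -3.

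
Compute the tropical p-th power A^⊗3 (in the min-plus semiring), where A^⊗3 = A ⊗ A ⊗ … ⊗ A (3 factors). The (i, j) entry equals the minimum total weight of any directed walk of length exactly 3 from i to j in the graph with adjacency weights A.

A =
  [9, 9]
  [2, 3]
A^⊗3 =
  [14, 15]
  [8, 9]

Each entry (A^⊗3)_ij equals the minimum over all length-3 walks i = v_0 → v_1 → … → v_3 = j of Σ_t A[v_t][v_{t+1}]. For example, for (i, j) = (0, 1) we minimise over 4 possible intermediate vertex sequences; the minimum is 15, attained along the walk 0 → 1 → 1 → 1.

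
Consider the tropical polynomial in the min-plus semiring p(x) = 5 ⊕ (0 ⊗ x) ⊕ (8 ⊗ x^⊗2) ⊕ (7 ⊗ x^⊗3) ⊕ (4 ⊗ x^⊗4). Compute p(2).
p(2) = 2

A tropical monomial a ⊗ x^⊗i evaluates to a + i · x. Evaluating each term at x = 2:
  Term 0 contributes 5 + 0 · 2 = 5
  Term 1 contributes 0 + 1 · 2 = 2
  Term 2 contributes 8 + 2 · 2 = 12
  Term 3 contributes 7 + 3 · 2 = 13
  Term 4 contributes 4 + 4 · 2 = 12
p(2) = ⊕ of these = min[5, 2, 12, 13, 12] = 2.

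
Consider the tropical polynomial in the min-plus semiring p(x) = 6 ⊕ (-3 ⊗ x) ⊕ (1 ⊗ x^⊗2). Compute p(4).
p(4) = 1

A tropical monomial a ⊗ x^⊗i evaluates to a + i · x. Evaluating each term at x = 4:
  Term 0 contributes 6 + 0 · 4 = 6
  Term 1 contributes -3 + 1 · 4 = 1
  Term 2 contributes 1 + 2 · 4 = 9
p(4) = ⊕ of these = min[6, 1, 9] = 1.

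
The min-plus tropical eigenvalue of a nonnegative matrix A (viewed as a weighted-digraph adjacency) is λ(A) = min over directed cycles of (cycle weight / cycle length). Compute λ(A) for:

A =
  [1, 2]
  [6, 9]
λ(A) = 1

Enumerate directed cycles and compute their means (weight / length). Sample:
  cycle 0 → 0: weight = 1, length = 1, mean = 1/1 ≈ 1.000
  cycle 1 → 1: weight = 9, length = 1, mean = 9/1 ≈ 9.000
  cycle 0 → 1 → 0: weight = 8, length = 2, mean = 8/2 ≈ 4.000
  cycle 1 → 0 → 1: weight = 8, length = 2, mean = 8/2 ≈ 4.000
Minimum mean = 1.000, attained e.g. along the cycle 0 → 0 with weight 1 and length 1. So λ(A) = 1/1 = 1.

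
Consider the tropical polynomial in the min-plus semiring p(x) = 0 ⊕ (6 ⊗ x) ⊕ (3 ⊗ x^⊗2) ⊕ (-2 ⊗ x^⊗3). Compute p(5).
p(5) = 0

A tropical monomial a ⊗ x^⊗i evaluates to a + i · x. Evaluating each term at x = 5:
  Term 0 contributes 0 + 0 · 5 = 0
  Term 1 contributes 6 + 1 · 5 = 11
  Term 2 contributes 3 + 2 · 5 = 13
  Term 3 contributes -2 + 3 · 5 = 13
p(5) = ⊕ of these = min[0, 11, 13, 13] = 0.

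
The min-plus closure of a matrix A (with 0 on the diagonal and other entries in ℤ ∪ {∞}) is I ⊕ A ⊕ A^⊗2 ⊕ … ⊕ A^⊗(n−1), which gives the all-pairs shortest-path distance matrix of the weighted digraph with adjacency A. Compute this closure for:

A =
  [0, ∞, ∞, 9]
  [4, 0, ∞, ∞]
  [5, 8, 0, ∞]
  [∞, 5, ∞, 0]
Closure =
  [0, 14, ∞, 9]
  [4, 0, ∞, 13]
  [5, 8, 0, 14]
  [9, 5, ∞, 0]

This is the Floyd-Warshall all-pairs shortest-path computation. For each intermediate vertex k = 0, 1, …, 3, update dist[i][j] ← min(dist[i][j], dist[i][k] + dist[k][j]). The final matrix gives, for each (i, j), the minimum total weight of any directed path from i to j (possibly empty when i = j).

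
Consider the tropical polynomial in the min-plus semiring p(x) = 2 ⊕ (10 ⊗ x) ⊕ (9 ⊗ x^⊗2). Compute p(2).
p(2) = 2

A tropical monomial a ⊗ x^⊗i evaluates to a + i · x. Evaluating each term at x = 2:
  Term 0 contributes 2 + 0 · 2 = 2
  Term 1 contributes 10 + 1 · 2 = 12
  Term 2 contributes 9 + 2 · 2 = 13
p(2) = ⊕ of these = min[2, 12, 13] = 2.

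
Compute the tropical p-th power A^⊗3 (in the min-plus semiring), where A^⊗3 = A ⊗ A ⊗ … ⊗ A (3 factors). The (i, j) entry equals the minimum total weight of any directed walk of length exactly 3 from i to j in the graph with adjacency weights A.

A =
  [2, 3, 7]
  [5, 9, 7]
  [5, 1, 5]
A^⊗3 =
  [6, 7, 11]
  [9, 10, 14]
  [8, 9, 13]

Each entry (A^⊗3)_ij equals the minimum over all length-3 walks i = v_0 → v_1 → … → v_3 = j of Σ_t A[v_t][v_{t+1}]. For example, for (i, j) = (0, 2) we minimise over 9 possible intermediate vertex sequences; the minimum is 11, attained along the walk 0 → 0 → 0 → 2.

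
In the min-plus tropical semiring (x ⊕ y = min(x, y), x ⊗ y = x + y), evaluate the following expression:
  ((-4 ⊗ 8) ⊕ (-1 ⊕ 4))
((-4 ⊗ 8) ⊕ (-1 ⊕ 4)) = -1

Expand innermost to outermost. Recall ⊕ takes the minimum of its arguments and ⊗ takes their sum. Working out the expression ((-4 ⊗ 8) ⊕ (-1 ⊕ 4)) gives -1.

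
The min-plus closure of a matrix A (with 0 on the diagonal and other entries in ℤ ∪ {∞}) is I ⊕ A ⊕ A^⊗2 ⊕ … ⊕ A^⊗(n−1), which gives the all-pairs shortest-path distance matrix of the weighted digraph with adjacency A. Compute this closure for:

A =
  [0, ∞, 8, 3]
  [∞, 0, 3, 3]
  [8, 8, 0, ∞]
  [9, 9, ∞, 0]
Closure =
  [0, 12, 8, 3]
  [11, 0, 3, 3]
  [8, 8, 0, 11]
  [9, 9, 12, 0]

This is the Floyd-Warshall all-pairs shortest-path computation. For each intermediate vertex k = 0, 1, …, 3, update dist[i][j] ← min(dist[i][j], dist[i][k] + dist[k][j]). The final matrix gives, for each (i, j), the minimum total weight of any directed path from i to j (possibly empty when i = j).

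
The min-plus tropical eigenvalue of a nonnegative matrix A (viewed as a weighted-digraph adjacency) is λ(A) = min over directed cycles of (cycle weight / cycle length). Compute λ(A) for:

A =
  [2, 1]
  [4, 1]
λ(A) = 1

Enumerate directed cycles and compute their means (weight / length). Sample:
  cycle 0 → 0: weight = 2, length = 1, mean = 2/1 ≈ 2.000
  cycle 1 → 1: weight = 1, length = 1, mean = 1/1 ≈ 1.000
  cycle 0 → 1 → 0: weight = 5, length = 2, mean = 5/2 ≈ 2.500
  cycle 1 → 0 → 1: weight = 5, length = 2, mean = 5/2 ≈ 2.500
Minimum mean = 1.000, attained e.g. along the cycle 1 → 1 with weight 1 and length 1. So λ(A) = 1/1 = 1.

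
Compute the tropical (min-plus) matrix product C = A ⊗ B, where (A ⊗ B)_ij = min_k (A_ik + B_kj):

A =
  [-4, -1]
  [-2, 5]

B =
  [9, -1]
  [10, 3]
A ⊗ B =
  [5, -5]
  [7, -3]

Apply the min-plus product entry-by-entry:
  C[0][0] = min over k of (A[0][0] + B[0][0] = -4 + 9 = 5, A[0][1] + B[1][0] = -1 + 10 = 9) = 5 (attained at k = 0)
  C[0][1] = min over k of (A[0][0] + B[0][1] = -4 + -1 = -5, A[0][1] + B[1][1] = -1 + 3 = 2) = -5 (attained at k = 0)
  C[1][0] = min over k of (A[1][0] + B[0][0] = -2 + 9 = 7, A[1][1] + B[1][0] = 5 + 10 = 15) = 7 (attained at k = 0)
  C[1][1] = min over k of (A[1][0] + B[0][1] = -2 + -1 = -3, A[1][1] + B[1][1] = 5 + 3 = 8) = -3 (attained at k = 0)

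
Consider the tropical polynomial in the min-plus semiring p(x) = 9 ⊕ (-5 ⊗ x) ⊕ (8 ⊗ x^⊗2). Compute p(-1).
p(-1) = -6

A tropical monomial a ⊗ x^⊗i evaluates to a + i · x. Evaluating each term at x = -1:
  Term 0 contributes 9 + 0 · -1 = 9
  Term 1 contributes -5 + 1 · -1 = -6
  Term 2 contributes 8 + 2 · -1 = 6
p(-1) = ⊕ of these = min[9, -6, 6] = -6.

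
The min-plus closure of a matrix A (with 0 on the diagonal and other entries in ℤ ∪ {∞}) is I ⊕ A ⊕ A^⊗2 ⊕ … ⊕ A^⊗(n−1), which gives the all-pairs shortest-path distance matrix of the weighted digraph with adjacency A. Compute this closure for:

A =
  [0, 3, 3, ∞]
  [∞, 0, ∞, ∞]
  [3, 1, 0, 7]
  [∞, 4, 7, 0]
Closure =
  [0, 3, 3, 10]
  [∞, 0, ∞, ∞]
  [3, 1, 0, 7]
  [10, 4, 7, 0]

This is the Floyd-Warshall all-pairs shortest-path computation. For each intermediate vertex k = 0, 1, …, 3, update dist[i][j] ← min(dist[i][j], dist[i][k] + dist[k][j]). The final matrix gives, for each (i, j), the minimum total weight of any directed path from i to j (possibly empty when i = j).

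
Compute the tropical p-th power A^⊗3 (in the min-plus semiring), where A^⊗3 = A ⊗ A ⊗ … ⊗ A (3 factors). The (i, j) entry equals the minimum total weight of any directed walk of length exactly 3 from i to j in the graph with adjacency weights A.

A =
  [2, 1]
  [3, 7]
A^⊗3 =
  [6, 5]
  [7, 6]

Each entry (A^⊗3)_ij equals the minimum over all length-3 walks i = v_0 → v_1 → … → v_3 = j of Σ_t A[v_t][v_{t+1}]. For example, for (i, j) = (0, 1) we minimise over 4 possible intermediate vertex sequences; the minimum is 5, attained along the walk 0 → 0 → 0 → 1.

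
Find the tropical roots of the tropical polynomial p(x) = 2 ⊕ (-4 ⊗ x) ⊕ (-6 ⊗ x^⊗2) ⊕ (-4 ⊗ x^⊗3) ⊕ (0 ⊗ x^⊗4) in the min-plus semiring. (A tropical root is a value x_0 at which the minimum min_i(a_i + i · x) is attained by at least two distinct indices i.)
Roots: {-4, -2, 2, 6}

Each tropical root is a break point of the lower envelope of the lines y = a_i + i · x (there are 5 lines, with slopes 0, 1, ..., 4). Only the lines that attain the minimum somewhere contribute to roots; other lines are dominated. Here the surviving (envelope) indices are i = 4, i = 3, i = 2, i = 1, i = 0.
Intersections between consecutive envelope lines give the roots: for adjacent envelope indices i < j the intersection is x = (a_i − a_j) / (j − i). Reading off the sorted break points: {-4, -2, 2, 6}.
Verification: at each break x_0, at least two indices attain the minimum of min_i(a_i + i · x_0).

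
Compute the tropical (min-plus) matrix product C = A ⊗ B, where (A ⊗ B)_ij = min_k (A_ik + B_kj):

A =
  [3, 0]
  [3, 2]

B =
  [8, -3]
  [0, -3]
A ⊗ B =
  [0, -3]
  [2, -1]

Apply the min-plus product entry-by-entry:
  C[0][0] = min over k of (A[0][0] + B[0][0] = 3 + 8 = 11, A[0][1] + B[1][0] = 0 + 0 = 0) = 0 (attained at k = 1)
  C[0][1] = min over k of (A[0][0] + B[0][1] = 3 + -3 = 0, A[0][1] + B[1][1] = 0 + -3 = -3) = -3 (attained at k = 1)
  C[1][0] = min over k of (A[1][0] + B[0][0] = 3 + 8 = 11, A[1][1] + B[1][0] = 2 + 0 = 2) = 2 (attained at k = 1)
  C[1][1] = min over k of (A[1][0] + B[0][1] = 3 + -3 = 0, A[1][1] + B[1][1] = 2 + -3 = -1) = -1 (attained at k = 1)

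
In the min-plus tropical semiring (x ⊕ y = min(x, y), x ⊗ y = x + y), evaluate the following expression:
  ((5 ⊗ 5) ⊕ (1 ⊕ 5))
((5 ⊗ 5) ⊕ (1 ⊕ 5)) = 1

Expand innermost to outermost. Recall ⊕ takes the minimum of its arguments and ⊗ takes their sum. Working out the expression ((5 ⊗ 5) ⊕ (1 ⊕ 5)) gives 1.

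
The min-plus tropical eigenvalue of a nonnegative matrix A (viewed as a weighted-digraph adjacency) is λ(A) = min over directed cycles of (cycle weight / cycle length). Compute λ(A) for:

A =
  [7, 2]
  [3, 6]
λ(A) = 5/2

Enumerate directed cycles and compute their means (weight / length). Sample:
  cycle 0 → 0: weight = 7, length = 1, mean = 7/1 ≈ 7.000
  cycle 1 → 1: weight = 6, length = 1, mean = 6/1 ≈ 6.000
  cycle 0 → 1 → 0: weight = 5, length = 2, mean = 5/2 ≈ 2.500
  cycle 1 → 0 → 1: weight = 5, length = 2, mean = 5/2 ≈ 2.500
Minimum mean = 2.500, attained e.g. along the cycle 0 → 1 → 0 with weight 5 and length 2. So λ(A) = 5/2 = 5/2.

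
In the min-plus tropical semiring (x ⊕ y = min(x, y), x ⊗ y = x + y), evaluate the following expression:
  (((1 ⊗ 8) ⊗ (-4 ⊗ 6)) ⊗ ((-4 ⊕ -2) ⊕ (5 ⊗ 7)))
(((1 ⊗ 8) ⊗ (-4 ⊗ 6)) ⊗ ((-4 ⊕ -2) ⊕ (5 ⊗ 7))) = 7

Expand innermost to outermost. Recall ⊕ takes the minimum of its arguments and ⊗ takes their sum. Working out the expression (((1 ⊗ 8) ⊗ (-4 ⊗ 6)) ⊗ ((-4 ⊕ -2) ⊕ (5 ⊗ 7))) gives 7.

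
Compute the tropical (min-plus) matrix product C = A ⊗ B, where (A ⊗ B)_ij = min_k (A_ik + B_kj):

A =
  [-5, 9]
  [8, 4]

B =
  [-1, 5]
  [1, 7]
A ⊗ B =
  [-6, 0]
  [5, 11]

Apply the min-plus product entry-by-entry:
  C[0][0] = min over k of (A[0][0] + B[0][0] = -5 + -1 = -6, A[0][1] + B[1][0] = 9 + 1 = 10) = -6 (attained at k = 0)
  C[0][1] = min over k of (A[0][0] + B[0][1] = -5 + 5 = 0, A[0][1] + B[1][1] = 9 + 7 = 16) = 0 (attained at k = 0)
  C[1][0] = min over k of (A[1][0] + B[0][0] = 8 + -1 = 7, A[1][1] + B[1][0] = 4 + 1 = 5) = 5 (attained at k = 1)
  C[1][1] = min over k of (A[1][0] + B[0][1] = 8 + 5 = 13, A[1][1] + B[1][1] = 4 + 7 = 11) = 11 (attained at k = 1)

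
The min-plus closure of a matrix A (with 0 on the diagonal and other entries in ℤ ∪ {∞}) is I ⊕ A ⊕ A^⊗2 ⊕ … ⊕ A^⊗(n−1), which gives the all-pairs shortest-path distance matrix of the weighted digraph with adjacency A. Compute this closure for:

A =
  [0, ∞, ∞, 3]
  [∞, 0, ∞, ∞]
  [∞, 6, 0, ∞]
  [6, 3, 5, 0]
Closure =
  [0, 6, 8, 3]
  [∞, 0, ∞, ∞]
  [∞, 6, 0, ∞]
  [6, 3, 5, 0]

This is the Floyd-Warshall all-pairs shortest-path computation. For each intermediate vertex k = 0, 1, …, 3, update dist[i][j] ← min(dist[i][j], dist[i][k] + dist[k][j]). The final matrix gives, for each (i, j), the minimum total weight of any directed path from i to j (possibly empty when i = j).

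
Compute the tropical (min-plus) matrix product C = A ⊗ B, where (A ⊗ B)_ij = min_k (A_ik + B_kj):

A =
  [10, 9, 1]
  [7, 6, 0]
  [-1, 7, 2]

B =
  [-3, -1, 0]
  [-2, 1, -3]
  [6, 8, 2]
A ⊗ B =
  [7, 9, 3]
  [4, 6, 2]
  [-4, -2, -1]

Apply the min-plus product entry-by-entry:
  C[0][0] = min over k of (A[0][0] + B[0][0] = 10 + -3 = 7, A[0][1] + B[1][0] = 9 + -2 = 7, A[0][2] + B[2][0] = 1 + 6 = 7) = 7 (attained at k = 0)
  C[0][1] = min over k of (A[0][0] + B[0][1] = 10 + -1 = 9, A[0][1] + B[1][1] = 9 + 1 = 10, A[0][2] + B[2][1] = 1 + 8 = 9) = 9 (attained at k = 0)
  C[0][2] = min over k of (A[0][0] + B[0][2] = 10 + 0 = 10, A[0][1] + B[1][2] = 9 + -3 = 6, A[0][2] + B[2][2] = 1 + 2 = 3) = 3 (attained at k = 2)
  C[1][0] = min over k of (A[1][0] + B[0][0] = 7 + -3 = 4, A[1][1] + B[1][0] = 6 + -2 = 4, A[1][2] + B[2][0] = 0 + 6 = 6) = 4 (attained at k = 0)
  C[1][1] = min over k of (A[1][0] + B[0][1] = 7 + -1 = 6, A[1][1] + B[1][1] = 6 + 1 = 7, A[1][2] + B[2][1] = 0 + 8 = 8) = 6 (attained at k = 0)
  C[1][2] = min over k of (A[1][0] + B[0][2] = 7 + 0 = 7, A[1][1] + B[1][2] = 6 + -3 = 3, A[1][2] + B[2][2] = 0 + 2 = 2) = 2 (attained at k = 2)
  C[2][0] = min over k of (A[2][0] + B[0][0] = -1 + -3 = -4, A[2][1] + B[1][0] = 7 + -2 = 5, A[2][2] + B[2][0] = 2 + 6 = 8) = -4 (attained at k = 0)
  C[2][1] = min over k of (A[2][0] + B[0][1] = -1 + -1 = -2, A[2][1] + B[1][1] = 7 + 1 = 8, A[2][2] + B[2][1] = 2 + 8 = 10) = -2 (attained at k = 0)
  C[2][2] = min over k of (A[2][0] + B[0][2] = -1 + 0 = -1, A[2][1] + B[1][2] = 7 + -3 = 4, A[2][2] + B[2][2] = 2 + 2 = 4) = -1 (attained at k = 0)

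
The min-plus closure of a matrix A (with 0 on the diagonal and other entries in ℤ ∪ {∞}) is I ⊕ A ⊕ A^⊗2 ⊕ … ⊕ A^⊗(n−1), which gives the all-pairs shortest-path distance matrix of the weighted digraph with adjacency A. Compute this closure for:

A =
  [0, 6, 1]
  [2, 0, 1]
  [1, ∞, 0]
Closure =
  [0, 6, 1]
  [2, 0, 1]
  [1, 7, 0]

This is the Floyd-Warshall all-pairs shortest-path computation. For each intermediate vertex k = 0, 1, …, 2, update dist[i][j] ← min(dist[i][j], dist[i][k] + dist[k][j]). The final matrix gives, for each (i, j), the minimum total weight of any directed path from i to j (possibly empty when i = j).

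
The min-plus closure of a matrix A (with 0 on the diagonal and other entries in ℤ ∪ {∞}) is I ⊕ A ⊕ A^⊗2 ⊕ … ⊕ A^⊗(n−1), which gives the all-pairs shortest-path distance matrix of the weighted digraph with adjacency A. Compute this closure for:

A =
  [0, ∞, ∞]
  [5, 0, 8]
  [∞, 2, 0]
Closure =
  [0, ∞, ∞]
  [5, 0, 8]
  [7, 2, 0]

This is the Floyd-Warshall all-pairs shortest-path computation. For each intermediate vertex k = 0, 1, …, 2, update dist[i][j] ← min(dist[i][j], dist[i][k] + dist[k][j]). The final matrix gives, for each (i, j), the minimum total weight of any directed path from i to j (possibly empty when i = j).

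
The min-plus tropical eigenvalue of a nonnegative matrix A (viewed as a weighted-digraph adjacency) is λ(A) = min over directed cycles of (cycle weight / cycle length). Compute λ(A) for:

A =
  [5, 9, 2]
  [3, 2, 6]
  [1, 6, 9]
λ(A) = 3/2

Enumerate directed cycles and compute their means (weight / length). Sample:
  cycle 0 → 0: weight = 5, length = 1, mean = 5/1 ≈ 5.000
  cycle 1 → 1: weight = 2, length = 1, mean = 2/1 ≈ 2.000
  cycle 2 → 2: weight = 9, length = 1, mean = 9/1 ≈ 9.000
  cycle 0 → 1 → 0: weight = 12, length = 2, mean = 12/2 ≈ 6.000
  cycle 0 → 2 → 0: weight = 3, length = 2, mean = 3/2 ≈ 1.500
  cycle 1 → 0 → 1: weight = 12, length = 2, mean = 12/2 ≈ 6.000
Minimum mean = 1.500, attained e.g. along the cycle 0 → 2 → 0 with weight 3 and length 2. So λ(A) = 3/2 = 3/2.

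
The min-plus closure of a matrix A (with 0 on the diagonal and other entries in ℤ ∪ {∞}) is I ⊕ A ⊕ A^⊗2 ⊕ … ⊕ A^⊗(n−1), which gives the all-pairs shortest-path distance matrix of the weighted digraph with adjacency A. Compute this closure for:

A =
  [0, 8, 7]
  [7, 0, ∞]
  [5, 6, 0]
Closure =
  [0, 8, 7]
  [7, 0, 14]
  [5, 6, 0]

This is the Floyd-Warshall all-pairs shortest-path computation. For each intermediate vertex k = 0, 1, …, 2, update dist[i][j] ← min(dist[i][j], dist[i][k] + dist[k][j]). The final matrix gives, for each (i, j), the minimum total weight of any directed path from i to j (possibly empty when i = j).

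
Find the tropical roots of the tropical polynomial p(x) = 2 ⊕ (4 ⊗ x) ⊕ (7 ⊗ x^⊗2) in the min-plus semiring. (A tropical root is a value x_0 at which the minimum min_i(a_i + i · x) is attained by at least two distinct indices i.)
Roots: {-3, -2}

Each tropical root is a break point of the lower envelope of the lines y = a_i + i · x (there are 3 lines, with slopes 0, 1, ..., 2). Only the lines that attain the minimum somewhere contribute to roots; other lines are dominated. Here the surviving (envelope) indices are i = 2, i = 1, i = 0.
Intersections between consecutive envelope lines give the roots: for adjacent envelope indices i < j the intersection is x = (a_i − a_j) / (j − i). Reading off the sorted break points: {-3, -2}.
Verification: at each break x_0, at least two indices attain the minimum of min_i(a_i + i · x_0).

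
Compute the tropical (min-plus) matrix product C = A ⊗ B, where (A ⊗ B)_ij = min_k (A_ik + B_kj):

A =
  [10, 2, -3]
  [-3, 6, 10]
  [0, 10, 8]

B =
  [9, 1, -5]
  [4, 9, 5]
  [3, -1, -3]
A ⊗ B =
  [0, -4, -6]
  [6, -2, -8]
  [9, 1, -5]

Apply the min-plus product entry-by-entry:
  C[0][0] = min over k of (A[0][0] + B[0][0] = 10 + 9 = 19, A[0][1] + B[1][0] = 2 + 4 = 6, A[0][2] + B[2][0] = -3 + 3 = 0) = 0 (attained at k = 2)
  C[0][1] = min over k of (A[0][0] + B[0][1] = 10 + 1 = 11, A[0][1] + B[1][1] = 2 + 9 = 11, A[0][2] + B[2][1] = -3 + -1 = -4) = -4 (attained at k = 2)
  C[0][2] = min over k of (A[0][0] + B[0][2] = 10 + -5 = 5, A[0][1] + B[1][2] = 2 + 5 = 7, A[0][2] + B[2][2] = -3 + -3 = -6) = -6 (attained at k = 2)
  C[1][0] = min over k of (A[1][0] + B[0][0] = -3 + 9 = 6, A[1][1] + B[1][0] = 6 + 4 = 10, A[1][2] + B[2][0] = 10 + 3 = 13) = 6 (attained at k = 0)
  C[1][1] = min over k of (A[1][0] + B[0][1] = -3 + 1 = -2, A[1][1] + B[1][1] = 6 + 9 = 15, A[1][2] + B[2][1] = 10 + -1 = 9) = -2 (attained at k = 0)
  C[1][2] = min over k of (A[1][0] + B[0][2] = -3 + -5 = -8, A[1][1] + B[1][2] = 6 + 5 = 11, A[1][2] + B[2][2] = 10 + -3 = 7) = -8 (attained at k = 0)
  C[2][0] = min over k of (A[2][0] + B[0][0] = 0 + 9 = 9, A[2][1] + B[1][0] = 10 + 4 = 14, A[2][2] + B[2][0] = 8 + 3 = 11) = 9 (attained at k = 0)
  C[2][1] = min over k of (A[2][0] + B[0][1] = 0 + 1 = 1, A[2][1] + B[1][1] = 10 + 9 = 19, A[2][2] + B[2][1] = 8 + -1 = 7) = 1 (attained at k = 0)
  C[2][2] = min over k of (A[2][0] + B[0][2] = 0 + -5 = -5, A[2][1] + B[1][2] = 10 + 5 = 15, A[2][2] + B[2][2] = 8 + -3 = 5) = -5 (attained at k = 0)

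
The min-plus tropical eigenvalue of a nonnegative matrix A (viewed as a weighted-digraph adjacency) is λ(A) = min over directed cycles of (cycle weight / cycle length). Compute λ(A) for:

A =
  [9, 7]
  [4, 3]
λ(A) = 3

Enumerate directed cycles and compute their means (weight / length). Sample:
  cycle 0 → 0: weight = 9, length = 1, mean = 9/1 ≈ 9.000
  cycle 1 → 1: weight = 3, length = 1, mean = 3/1 ≈ 3.000
  cycle 0 → 1 → 0: weight = 11, length = 2, mean = 11/2 ≈ 5.500
  cycle 1 → 0 → 1: weight = 11, length = 2, mean = 11/2 ≈ 5.500
Minimum mean = 3.000, attained e.g. along the cycle 1 → 1 with weight 3 and length 1. So λ(A) = 3/1 = 3.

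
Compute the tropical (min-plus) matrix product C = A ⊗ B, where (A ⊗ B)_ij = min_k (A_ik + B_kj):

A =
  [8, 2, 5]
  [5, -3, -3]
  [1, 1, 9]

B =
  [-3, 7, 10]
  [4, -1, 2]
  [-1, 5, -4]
A ⊗ B =
  [4, 1, 1]
  [-4, -4, -7]
  [-2, 0, 3]

Apply the min-plus product entry-by-entry:
  C[0][0] = min over k of (A[0][0] + B[0][0] = 8 + -3 = 5, A[0][1] + B[1][0] = 2 + 4 = 6, A[0][2] + B[2][0] = 5 + -1 = 4) = 4 (attained at k = 2)
  C[0][1] = min over k of (A[0][0] + B[0][1] = 8 + 7 = 15, A[0][1] + B[1][1] = 2 + -1 = 1, A[0][2] + B[2][1] = 5 + 5 = 10) = 1 (attained at k = 1)
  C[0][2] = min over k of (A[0][0] + B[0][2] = 8 + 10 = 18, A[0][1] + B[1][2] = 2 + 2 = 4, A[0][2] + B[2][2] = 5 + -4 = 1) = 1 (attained at k = 2)
  C[1][0] = min over k of (A[1][0] + B[0][0] = 5 + -3 = 2, A[1][1] + B[1][0] = -3 + 4 = 1, A[1][2] + B[2][0] = -3 + -1 = -4) = -4 (attained at k = 2)
  C[1][1] = min over k of (A[1][0] + B[0][1] = 5 + 7 = 12, A[1][1] + B[1][1] = -3 + -1 = -4, A[1][2] + B[2][1] = -3 + 5 = 2) = -4 (attained at k = 1)
  C[1][2] = min over k of (A[1][0] + B[0][2] = 5 + 10 = 15, A[1][1] + B[1][2] = -3 + 2 = -1, A[1][2] + B[2][2] = -3 + -4 = -7) = -7 (attained at k = 2)
  C[2][0] = min over k of (A[2][0] + B[0][0] = 1 + -3 = -2, A[2][1] + B[1][0] = 1 + 4 = 5, A[2][2] + B[2][0] = 9 + -1 = 8) = -2 (attained at k = 0)
  C[2][1] = min over k of (A[2][0] + B[0][1] = 1 + 7 = 8, A[2][1] + B[1][1] = 1 + -1 = 0, A[2][2] + B[2][1] = 9 + 5 = 14) = 0 (attained at k = 1)
  C[2][2] = min over k of (A[2][0] + B[0][2] = 1 + 10 = 11, A[2][1] + B[1][2] = 1 + 2 = 3, A[2][2] + B[2][2] = 9 + -4 = 5) = 3 (attained at k = 1)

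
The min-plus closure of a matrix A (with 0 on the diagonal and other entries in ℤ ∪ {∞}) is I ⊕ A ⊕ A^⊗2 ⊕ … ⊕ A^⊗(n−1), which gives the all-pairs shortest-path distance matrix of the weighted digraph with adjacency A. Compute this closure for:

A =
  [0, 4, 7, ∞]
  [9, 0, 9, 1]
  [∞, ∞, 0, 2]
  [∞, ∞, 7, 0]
Closure =
  [0, 4, 7, 5]
  [9, 0, 8, 1]
  [∞, ∞, 0, 2]
  [∞, ∞, 7, 0]

This is the Floyd-Warshall all-pairs shortest-path computation. For each intermediate vertex k = 0, 1, …, 3, update dist[i][j] ← min(dist[i][j], dist[i][k] + dist[k][j]). The final matrix gives, for each (i, j), the minimum total weight of any directed path from i to j (possibly empty when i = j).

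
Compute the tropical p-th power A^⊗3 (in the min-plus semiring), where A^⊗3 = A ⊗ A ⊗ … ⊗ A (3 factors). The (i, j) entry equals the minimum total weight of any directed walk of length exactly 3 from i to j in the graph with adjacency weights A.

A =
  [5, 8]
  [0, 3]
A^⊗3 =
  [11, 14]
  [6, 9]

Each entry (A^⊗3)_ij equals the minimum over all length-3 walks i = v_0 → v_1 → … → v_3 = j of Σ_t A[v_t][v_{t+1}]. For example, for (i, j) = (0, 1) we minimise over 4 possible intermediate vertex sequences; the minimum is 14, attained along the walk 0 → 1 → 1 → 1.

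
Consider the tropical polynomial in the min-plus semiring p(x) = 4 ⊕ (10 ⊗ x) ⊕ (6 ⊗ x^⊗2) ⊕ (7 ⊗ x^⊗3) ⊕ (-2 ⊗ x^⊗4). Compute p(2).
p(2) = 4

A tropical monomial a ⊗ x^⊗i evaluates to a + i · x. Evaluating each term at x = 2:
  Term 0 contributes 4 + 0 · 2 = 4
  Term 1 contributes 10 + 1 · 2 = 12
  Term 2 contributes 6 + 2 · 2 = 10
  Term 3 contributes 7 + 3 · 2 = 13
  Term 4 contributes -2 + 4 · 2 = 6
p(2) = ⊕ of these = min[4, 12, 10, 13, 6] = 4.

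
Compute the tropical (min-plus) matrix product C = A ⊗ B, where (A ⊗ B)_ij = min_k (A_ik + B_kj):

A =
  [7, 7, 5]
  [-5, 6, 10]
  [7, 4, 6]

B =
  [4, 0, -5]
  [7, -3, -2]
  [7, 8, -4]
A ⊗ B =
  [11, 4, 1]
  [-1, -5, -10]
  [11, 1, 2]

Apply the min-plus product entry-by-entry:
  C[0][0] = min over k of (A[0][0] + B[0][0] = 7 + 4 = 11, A[0][1] + B[1][0] = 7 + 7 = 14, A[0][2] + B[2][0] = 5 + 7 = 12) = 11 (attained at k = 0)
  C[0][1] = min over k of (A[0][0] + B[0][1] = 7 + 0 = 7, A[0][1] + B[1][1] = 7 + -3 = 4, A[0][2] + B[2][1] = 5 + 8 = 13) = 4 (attained at k = 1)
  C[0][2] = min over k of (A[0][0] + B[0][2] = 7 + -5 = 2, A[0][1] + B[1][2] = 7 + -2 = 5, A[0][2] + B[2][2] = 5 + -4 = 1) = 1 (attained at k = 2)
  C[1][0] = min over k of (A[1][0] + B[0][0] = -5 + 4 = -1, A[1][1] + B[1][0] = 6 + 7 = 13, A[1][2] + B[2][0] = 10 + 7 = 17) = -1 (attained at k = 0)
  C[1][1] = min over k of (A[1][0] + B[0][1] = -5 + 0 = -5, A[1][1] + B[1][1] = 6 + -3 = 3, A[1][2] + B[2][1] = 10 + 8 = 18) = -5 (attained at k = 0)
  C[1][2] = min over k of (A[1][0] + B[0][2] = -5 + -5 = -10, A[1][1] + B[1][2] = 6 + -2 = 4, A[1][2] + B[2][2] = 10 + -4 = 6) = -10 (attained at k = 0)
  C[2][0] = min over k of (A[2][0] + B[0][0] = 7 + 4 = 11, A[2][1] + B[1][0] = 4 + 7 = 11, A[2][2] + B[2][0] = 6 + 7 = 13) = 11 (attained at k = 0)
  C[2][1] = min over k of (A[2][0] + B[0][1] = 7 + 0 = 7, A[2][1] + B[1][1] = 4 + -3 = 1, A[2][2] + B[2][1] = 6 + 8 = 14) = 1 (attained at k = 1)
  C[2][2] = min over k of (A[2][0] + B[0][2] = 7 + -5 = 2, A[2][1] + B[1][2] = 4 + -2 = 2, A[2][2] + B[2][2] = 6 + -4 = 2) = 2 (attained at k = 0)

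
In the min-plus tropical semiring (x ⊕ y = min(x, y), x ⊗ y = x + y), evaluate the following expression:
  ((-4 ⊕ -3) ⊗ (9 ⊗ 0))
((-4 ⊕ -3) ⊗ (9 ⊗ 0)) = 5

Expand innermost to outermost. Recall ⊕ takes the minimum of its arguments and ⊗ takes their sum. Working out the expression ((-4 ⊕ -3) ⊗ (9 ⊗ 0)) gives 5.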